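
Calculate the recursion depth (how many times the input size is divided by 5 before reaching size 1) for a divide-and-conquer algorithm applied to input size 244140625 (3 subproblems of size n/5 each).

For divide and conquer with division factor 5:

Problem sizes at each level:
Level 0: 244140625
Level 1: 48828125
Level 2: 9765625
Level 3: 1953125
Level 4: 390625
Level 5: 78125
Level 6: 15625
Level 7: 3125
Level 8: 625
Level 9: 125
Level 10: 25
Level 11: 5
Level 12: 1

The root is level 0 and the size-1 base case is level 12 (the tree spans levels 0 through 12, i.e. 13 levels counting the root), so the depth is the number of divisions: log_5(244140625) = 12

The recursion tree depth is log_5(244140625) = 12. At each level, the problem size is divided by 5, so it takes 12 divisions to reduce to a base case of size 1. The algorithm makes 3 recursive calls at each level.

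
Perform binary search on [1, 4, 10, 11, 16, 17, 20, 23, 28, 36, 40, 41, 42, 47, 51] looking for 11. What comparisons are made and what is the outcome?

Binary search for 11 in [1, 4, 10, 11, 16, 17, 20, 23, 28, 36, 40, 41, 42, 47, 51]:

lo=0, hi=14, mid=7, arr[mid]=23 -> 23 > 11, search left half
lo=0, hi=6, mid=3, arr[mid]=11 -> Found target at index 3!

Binary search finds 11 at index 3 after 2 comparisons. The search repeatedly halves the search space by comparing with the middle element.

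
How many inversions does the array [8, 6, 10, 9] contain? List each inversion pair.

Finding inversions in [8, 6, 10, 9]:

(0, 1): arr[0]=8 > arr[1]=6
(2, 3): arr[2]=10 > arr[3]=9

Total inversions: 2

The array has 2 inversion(s): (0,1), (2,3). Each pair (i,j) satisfies i < j and arr[i] > arr[j].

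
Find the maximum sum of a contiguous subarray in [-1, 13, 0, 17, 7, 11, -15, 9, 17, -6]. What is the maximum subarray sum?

Using Kadane's algorithm on [-1, 13, 0, 17, 7, 11, -15, 9, 17, -6]:

Scanning through the array:
Position 1 (value 13): max_ending_here = 13, max_so_far = 13
Position 2 (value 0): max_ending_here = 13, max_so_far = 13
Position 3 (value 17): max_ending_here = 30, max_so_far = 30
Position 4 (value 7): max_ending_here = 37, max_so_far = 37
Position 5 (value 11): max_ending_here = 48, max_so_far = 48
Position 6 (value -15): max_ending_here = 33, max_so_far = 48
Position 7 (value 9): max_ending_here = 42, max_so_far = 48
Position 8 (value 17): max_ending_here = 59, max_so_far = 59
Position 9 (value -6): max_ending_here = 53, max_so_far = 59

Maximum subarray: [13, 0, 17, 7, 11, -15, 9, 17]
Maximum sum: 59

The maximum subarray is [13, 0, 17, 7, 11, -15, 9, 17] with sum 59. This subarray runs from index 1 to index 8.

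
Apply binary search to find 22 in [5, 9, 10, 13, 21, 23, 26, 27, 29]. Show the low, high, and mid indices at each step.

Binary search for 22 in [5, 9, 10, 13, 21, 23, 26, 27, 29]:

lo=0, hi=8, mid=4, arr[mid]=21 -> 21 < 22, search right half
lo=5, hi=8, mid=6, arr[mid]=26 -> 26 > 22, search left half
lo=5, hi=5, mid=5, arr[mid]=23 -> 23 > 22, search left half
lo=5 > hi=4, target 22 not found

Binary search determines that 22 is not in the array after 3 comparisons. The search space was exhausted without finding the target.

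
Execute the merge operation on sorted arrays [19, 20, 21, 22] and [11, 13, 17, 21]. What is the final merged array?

Merging process:

Compare 19 vs 11: take 11 from right. Merged: [11]
Compare 19 vs 13: take 13 from right. Merged: [11, 13]
Compare 19 vs 17: take 17 from right. Merged: [11, 13, 17]
Compare 19 vs 21: take 19 from left. Merged: [11, 13, 17, 19]
Compare 20 vs 21: take 20 from left. Merged: [11, 13, 17, 19, 20]
Compare 21 vs 21: take 21 from left. Merged: [11, 13, 17, 19, 20, 21]
Compare 22 vs 21: take 21 from right. Merged: [11, 13, 17, 19, 20, 21, 21]
Append remaining from left: [22]. Merged: [11, 13, 17, 19, 20, 21, 21, 22]

Final merged array: [11, 13, 17, 19, 20, 21, 21, 22]
Total comparisons: 7

The merged array is [11, 13, 17, 19, 20, 21, 21, 22], requiring 7 comparisons. The merge step runs in O(n) time where n is the total number of elements.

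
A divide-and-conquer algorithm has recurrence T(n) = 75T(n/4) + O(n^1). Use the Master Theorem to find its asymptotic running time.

Master Theorem for T(n) = 75T(n/4) + O(n^1):

a = 75, b = 4, c = 1
log_b(a) = log_4(75) = 3.1144

Case 1: c = 1 < log_4(75) = 3.1144
T(n) = O(n^(log_4 75))

For T(n) = 75T(n/4) + O(n^1): log_4(75) = 3.1144. This is Case 1 of the Master Theorem (c < log_b(a), work dominated by leaves), giving O(n^(log_4 75)).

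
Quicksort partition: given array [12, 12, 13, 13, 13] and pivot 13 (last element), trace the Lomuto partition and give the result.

Lomuto partition with pivot = 13:

Initial array: [12, 12, 13, 13, 13]

arr[0]=12 <= 13: swap with position 0, array becomes [12, 12, 13, 13, 13]
arr[1]=12 <= 13: swap with position 1, array becomes [12, 12, 13, 13, 13]
arr[2]=13 <= 13: swap with position 2, array becomes [12, 12, 13, 13, 13]
arr[3]=13 <= 13: swap with position 3, array becomes [12, 12, 13, 13, 13]

Place pivot at position 4: [12, 12, 13, 13, 13]
Pivot position: 4

After partitioning with pivot 13, the array becomes [12, 12, 13, 13, 13]. The pivot is placed at index 4. All elements to the left of the pivot are <= 13, and all elements to the right are > 13.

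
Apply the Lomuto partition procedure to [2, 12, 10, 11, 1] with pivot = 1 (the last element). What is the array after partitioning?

Lomuto partition with pivot = 1:

Initial array: [2, 12, 10, 11, 1]

arr[0]=2 > 1: no swap
arr[1]=12 > 1: no swap
arr[2]=10 > 1: no swap
arr[3]=11 > 1: no swap

Place pivot at position 0: [1, 12, 10, 11, 2]
Pivot position: 0

After partitioning with pivot 1, the array becomes [1, 12, 10, 11, 2]. The pivot is placed at index 0. All elements to the left of the pivot are <= 1, and all elements to the right are > 1.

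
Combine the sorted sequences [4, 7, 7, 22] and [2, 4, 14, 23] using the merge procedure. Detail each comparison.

Merging process:

Compare 4 vs 2: take 2 from right. Merged: [2]
Compare 4 vs 4: take 4 from left. Merged: [2, 4]
Compare 7 vs 4: take 4 from right. Merged: [2, 4, 4]
Compare 7 vs 14: take 7 from left. Merged: [2, 4, 4, 7]
Compare 7 vs 14: take 7 from left. Merged: [2, 4, 4, 7, 7]
Compare 22 vs 14: take 14 from right. Merged: [2, 4, 4, 7, 7, 14]
Compare 22 vs 23: take 22 from left. Merged: [2, 4, 4, 7, 7, 14, 22]
Append remaining from right: [23]. Merged: [2, 4, 4, 7, 7, 14, 22, 23]

Final merged array: [2, 4, 4, 7, 7, 14, 22, 23]
Total comparisons: 7

The merged array is [2, 4, 4, 7, 7, 14, 22, 23], requiring 7 comparisons. The merge step runs in O(n) time where n is the total number of elements.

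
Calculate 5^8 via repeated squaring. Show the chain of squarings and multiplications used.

Computing 5^8 by squaring (build up from 5^1; each line after the first costs one multiplication):

5^1 = 5
5^2 = (5^1)^2 = 5^2 = 25
5^4 = (5^2)^2 = 25^2 = 625
5^8 = (5^4)^2 = 625^2 = 390625

Result: 390625
Multiplications needed: 3 (3 lines after 5^1)

5^8 = 390625. Using exponentiation by squaring, this requires 3 multiplications. The key idea: if the exponent is even, square the half-power; if odd, multiply by the base once.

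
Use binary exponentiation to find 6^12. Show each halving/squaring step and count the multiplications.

Computing 6^12 by squaring (build up from 6^1; each line after the first costs one multiplication):

6^1 = 6
6^2 = (6^1)^2 = 6^2 = 36
6^3 = 6 * 6^2 = 6 * 36 = 216
6^6 = (6^3)^2 = 216^2 = 46656
6^12 = (6^6)^2 = 46656^2 = 2176782336

Result: 2176782336
Multiplications needed: 4 (4 lines after 6^1)

6^12 = 2176782336. Using exponentiation by squaring, this requires 4 multiplications. The key idea: if the exponent is even, square the half-power; if odd, multiply by the base once.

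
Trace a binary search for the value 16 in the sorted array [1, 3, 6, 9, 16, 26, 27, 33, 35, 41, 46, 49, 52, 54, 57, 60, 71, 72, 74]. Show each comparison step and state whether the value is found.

Binary search for 16 in [1, 3, 6, 9, 16, 26, 27, 33, 35, 41, 46, 49, 52, 54, 57, 60, 71, 72, 74]:

lo=0, hi=18, mid=9, arr[mid]=41 -> 41 > 16, search left half
lo=0, hi=8, mid=4, arr[mid]=16 -> Found target at index 4!

Binary search finds 16 at index 4 after 2 comparisons. The search repeatedly halves the search space by comparing with the middle element.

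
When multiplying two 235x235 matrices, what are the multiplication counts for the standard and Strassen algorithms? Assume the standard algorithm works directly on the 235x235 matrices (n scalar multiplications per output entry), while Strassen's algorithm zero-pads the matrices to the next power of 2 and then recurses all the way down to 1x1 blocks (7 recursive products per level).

Matrix multiplication for 235x235 matrices:

Strassen's algorithm requires power-of-2 dimensions. Pad 235x235 to 256x256 (next power of 2).

Standard algorithm: 235^3 = 12977875 multiplications
Strassen's algorithm: 7^(log2(256)) = 7^8 = 5764801 multiplications
Savings: 12977875 - 5764801 = 7213074 multiplications

Standard: 12977875 multiplications (235^3). Strassen: 5764801 multiplications (7^8, after padding to 256x256). Strassen reduces 8 recursive multiplications to 7 at each level.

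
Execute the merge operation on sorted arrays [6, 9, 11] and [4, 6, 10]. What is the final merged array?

Merging process:

Compare 6 vs 4: take 4 from right. Merged: [4]
Compare 6 vs 6: take 6 from left. Merged: [4, 6]
Compare 9 vs 6: take 6 from right. Merged: [4, 6, 6]
Compare 9 vs 10: take 9 from left. Merged: [4, 6, 6, 9]
Compare 11 vs 10: take 10 from right. Merged: [4, 6, 6, 9, 10]
Append remaining from left: [11]. Merged: [4, 6, 6, 9, 10, 11]

Final merged array: [4, 6, 6, 9, 10, 11]
Total comparisons: 5

The merged array is [4, 6, 6, 9, 10, 11], requiring 5 comparisons. The merge step runs in O(n) time where n is the total number of elements.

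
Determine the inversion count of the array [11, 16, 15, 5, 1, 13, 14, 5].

Finding inversions in [11, 16, 15, 5, 1, 13, 14, 5]:

(0, 3): arr[0]=11 > arr[3]=5
(0, 4): arr[0]=11 > arr[4]=1
(0, 7): arr[0]=11 > arr[7]=5
(1, 2): arr[1]=16 > arr[2]=15
(1, 3): arr[1]=16 > arr[3]=5
(1, 4): arr[1]=16 > arr[4]=1
(1, 5): arr[1]=16 > arr[5]=13
(1, 6): arr[1]=16 > arr[6]=14
(1, 7): arr[1]=16 > arr[7]=5
(2, 3): arr[2]=15 > arr[3]=5
(2, 4): arr[2]=15 > arr[4]=1
(2, 5): arr[2]=15 > arr[5]=13
(2, 6): arr[2]=15 > arr[6]=14
(2, 7): arr[2]=15 > arr[7]=5
(3, 4): arr[3]=5 > arr[4]=1
(5, 7): arr[5]=13 > arr[7]=5
(6, 7): arr[6]=14 > arr[7]=5

Total inversions: 17

The array has 17 inversion(s): (0,3), (0,4), (0,7), (1,2), (1,3), (1,4), (1,5), (1,6), (1,7), (2,3), (2,4), (2,5), (2,6), (2,7), (3,4), (5,7), (6,7). Each pair (i,j) satisfies i < j and arr[i] > arr[j].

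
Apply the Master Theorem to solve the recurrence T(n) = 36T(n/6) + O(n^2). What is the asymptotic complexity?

Master Theorem for T(n) = 36T(n/6) + O(n^2):

a = 36, b = 6, c = 2
log_b(a) = log_6(36) = 2.0000

Case 2: c = 2 = log_6(36) = 2.0000
T(n) = O(n^2 log n) = O(n^2 log n)

For T(n) = 36T(n/6) + O(n^2): log_6(36) = 2.0000. This is Case 2 of the Master Theorem (c = log_b(a), equal work at all levels), giving O(n^2 log n).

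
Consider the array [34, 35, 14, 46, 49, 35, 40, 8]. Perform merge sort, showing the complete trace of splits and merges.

Merge sort trace:

Split: [34, 35, 14, 46, 49, 35, 40, 8] -> [34, 35, 14, 46] and [49, 35, 40, 8]
  Split: [34, 35, 14, 46] -> [34, 35] and [14, 46]
    Split: [34, 35] -> [34] and [35]
    Merge: [34] + [35] -> [34, 35]
    Split: [14, 46] -> [14] and [46]
    Merge: [14] + [46] -> [14, 46]
  Merge: [34, 35] + [14, 46] -> [14, 34, 35, 46]
  Split: [49, 35, 40, 8] -> [49, 35] and [40, 8]
    Split: [49, 35] -> [49] and [35]
    Merge: [49] + [35] -> [35, 49]
    Split: [40, 8] -> [40] and [8]
    Merge: [40] + [8] -> [8, 40]
  Merge: [35, 49] + [8, 40] -> [8, 35, 40, 49]
Merge: [14, 34, 35, 46] + [8, 35, 40, 49] -> [8, 14, 34, 35, 35, 40, 46, 49]

Final sorted array: [8, 14, 34, 35, 35, 40, 46, 49]

The merge sort proceeds by recursively splitting the array and merging sorted halves.
After all merges, the sorted array is [8, 14, 34, 35, 35, 40, 46, 49].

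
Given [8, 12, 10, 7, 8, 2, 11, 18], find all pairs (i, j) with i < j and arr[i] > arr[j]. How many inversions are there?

Finding inversions in [8, 12, 10, 7, 8, 2, 11, 18]:

(0, 3): arr[0]=8 > arr[3]=7
(0, 5): arr[0]=8 > arr[5]=2
(1, 2): arr[1]=12 > arr[2]=10
(1, 3): arr[1]=12 > arr[3]=7
(1, 4): arr[1]=12 > arr[4]=8
(1, 5): arr[1]=12 > arr[5]=2
(1, 6): arr[1]=12 > arr[6]=11
(2, 3): arr[2]=10 > arr[3]=7
(2, 4): arr[2]=10 > arr[4]=8
(2, 5): arr[2]=10 > arr[5]=2
(3, 5): arr[3]=7 > arr[5]=2
(4, 5): arr[4]=8 > arr[5]=2

Total inversions: 12

The array has 12 inversion(s): (0,3), (0,5), (1,2), (1,3), (1,4), (1,5), (1,6), (2,3), (2,4), (2,5), (3,5), (4,5). Each pair (i,j) satisfies i < j and arr[i] > arr[j].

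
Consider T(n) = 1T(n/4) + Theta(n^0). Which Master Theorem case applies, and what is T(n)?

Master Theorem for T(n) = 1T(n/4) + O(n^0):

a = 1, b = 4, c = 0
log_b(a) = log_4(1) = 0.0000

Case 2: c = 0 = log_4(1) = 0.0000
T(n) = O(n^0 log n) = O(log n)

For T(n) = 1T(n/4) + O(n^0): log_4(1) = 0.0000. This is Case 2 of the Master Theorem (c = log_b(a), equal work at all levels), giving O(log n).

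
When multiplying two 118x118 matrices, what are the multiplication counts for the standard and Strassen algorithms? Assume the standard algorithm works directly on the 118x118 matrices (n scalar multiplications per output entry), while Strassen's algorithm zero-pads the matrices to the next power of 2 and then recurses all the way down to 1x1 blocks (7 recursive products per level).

Matrix multiplication for 118x118 matrices:

Strassen's algorithm requires power-of-2 dimensions. Pad 118x118 to 128x128 (next power of 2).

Standard algorithm: 118^3 = 1643032 multiplications
Strassen's algorithm: 7^(log2(128)) = 7^7 = 823543 multiplications
Savings: 1643032 - 823543 = 819489 multiplications

Standard: 1643032 multiplications (118^3). Strassen: 823543 multiplications (7^7, after padding to 128x128). Strassen reduces 8 recursive multiplications to 7 at each level.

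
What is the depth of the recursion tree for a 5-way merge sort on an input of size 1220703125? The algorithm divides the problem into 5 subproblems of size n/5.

For divide and conquer with division factor 5:

Problem sizes at each level:
Level 0: 1220703125
Level 1: 244140625
Level 2: 48828125
Level 3: 9765625
Level 4: 1953125
Level 5: 390625
Level 6: 78125
Level 7: 15625
Level 8: 3125
Level 9: 625
Level 10: 125
Level 11: 25
Level 12: 5
Level 13: 1

The root is level 0 and the size-1 base case is level 13 (the tree spans levels 0 through 13, i.e. 14 levels counting the root), so the depth is the number of divisions: log_5(1220703125) = 13

The recursion tree depth is log_5(1220703125) = 13. At each level, the problem size is divided by 5, so it takes 13 divisions to reduce to a base case of size 1. The algorithm makes 5 recursive calls at each level.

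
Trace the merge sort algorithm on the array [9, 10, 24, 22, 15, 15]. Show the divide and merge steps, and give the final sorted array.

Merge sort trace:

Split: [9, 10, 24, 22, 15, 15] -> [9, 10, 24] and [22, 15, 15]
  Split: [9, 10, 24] -> [9] and [10, 24]
    Split: [10, 24] -> [10] and [24]
    Merge: [10] + [24] -> [10, 24]
  Merge: [9] + [10, 24] -> [9, 10, 24]
  Split: [22, 15, 15] -> [22] and [15, 15]
    Split: [15, 15] -> [15] and [15]
    Merge: [15] + [15] -> [15, 15]
  Merge: [22] + [15, 15] -> [15, 15, 22]
Merge: [9, 10, 24] + [15, 15, 22] -> [9, 10, 15, 15, 22, 24]

Final sorted array: [9, 10, 15, 15, 22, 24]

The merge sort proceeds by recursively splitting the array and merging sorted halves.
After all merges, the sorted array is [9, 10, 15, 15, 22, 24].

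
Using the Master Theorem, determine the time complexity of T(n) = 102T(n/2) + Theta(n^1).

Master Theorem for T(n) = 102T(n/2) + O(n^1):

a = 102, b = 2, c = 1
log_b(a) = log_2(102) = 6.6724

Case 1: c = 1 < log_2(102) = 6.6724
T(n) = O(n^(log_2 102))

For T(n) = 102T(n/2) + O(n^1): log_2(102) = 6.6724. This is Case 1 of the Master Theorem (c < log_b(a), work dominated by leaves), giving O(n^(log_2 102)).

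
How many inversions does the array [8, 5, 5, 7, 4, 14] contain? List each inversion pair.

Finding inversions in [8, 5, 5, 7, 4, 14]:

(0, 1): arr[0]=8 > arr[1]=5
(0, 2): arr[0]=8 > arr[2]=5
(0, 3): arr[0]=8 > arr[3]=7
(0, 4): arr[0]=8 > arr[4]=4
(1, 4): arr[1]=5 > arr[4]=4
(2, 4): arr[2]=5 > arr[4]=4
(3, 4): arr[3]=7 > arr[4]=4

Total inversions: 7

The array has 7 inversion(s): (0,1), (0,2), (0,3), (0,4), (1,4), (2,4), (3,4). Each pair (i,j) satisfies i < j and arr[i] > arr[j].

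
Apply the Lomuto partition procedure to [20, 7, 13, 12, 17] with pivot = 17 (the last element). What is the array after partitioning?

Lomuto partition with pivot = 17:

Initial array: [20, 7, 13, 12, 17]

arr[0]=20 > 17: no swap
arr[1]=7 <= 17: swap with position 0, array becomes [7, 20, 13, 12, 17]
arr[2]=13 <= 17: swap with position 1, array becomes [7, 13, 20, 12, 17]
arr[3]=12 <= 17: swap with position 2, array becomes [7, 13, 12, 20, 17]

Place pivot at position 3: [7, 13, 12, 17, 20]
Pivot position: 3

After partitioning with pivot 17, the array becomes [7, 13, 12, 17, 20]. The pivot is placed at index 3. All elements to the left of the pivot are <= 17, and all elements to the right are > 17.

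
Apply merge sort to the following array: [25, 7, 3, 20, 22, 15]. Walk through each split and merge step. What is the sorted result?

Merge sort trace:

Split: [25, 7, 3, 20, 22, 15] -> [25, 7, 3] and [20, 22, 15]
  Split: [25, 7, 3] -> [25] and [7, 3]
    Split: [7, 3] -> [7] and [3]
    Merge: [7] + [3] -> [3, 7]
  Merge: [25] + [3, 7] -> [3, 7, 25]
  Split: [20, 22, 15] -> [20] and [22, 15]
    Split: [22, 15] -> [22] and [15]
    Merge: [22] + [15] -> [15, 22]
  Merge: [20] + [15, 22] -> [15, 20, 22]
Merge: [3, 7, 25] + [15, 20, 22] -> [3, 7, 15, 20, 22, 25]

Final sorted array: [3, 7, 15, 20, 22, 25]

The merge sort proceeds by recursively splitting the array and merging sorted halves.
After all merges, the sorted array is [3, 7, 15, 20, 22, 25].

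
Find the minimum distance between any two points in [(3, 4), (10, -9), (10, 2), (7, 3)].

Computing all pairwise distances among 4 points:

d((3, 4), (10, -9)) = 14.7648
d((3, 4), (10, 2)) = 7.2801
d((3, 4), (7, 3)) = 4.1231
d((10, -9), (10, 2)) = 11.0
d((10, -9), (7, 3)) = 12.3693
d((10, 2), (7, 3)) = 3.1623 <-- minimum

Closest pair: (10, 2) and (7, 3) with distance 3.1623

The closest pair is (10, 2) and (7, 3) with Euclidean distance 3.1623. For 4 points, brute-force pairwise comparison is shown above. For large n, the divide-and-conquer algorithm (sort by x, recurse on halves, check the dividing strip) achieves O(n log n).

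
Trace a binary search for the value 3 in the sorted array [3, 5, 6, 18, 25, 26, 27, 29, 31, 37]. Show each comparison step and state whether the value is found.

Binary search for 3 in [3, 5, 6, 18, 25, 26, 27, 29, 31, 37]:

lo=0, hi=9, mid=4, arr[mid]=25 -> 25 > 3, search left half
lo=0, hi=3, mid=1, arr[mid]=5 -> 5 > 3, search left half
lo=0, hi=0, mid=0, arr[mid]=3 -> Found target at index 0!

Binary search finds 3 at index 0 after 3 comparisons. The search repeatedly halves the search space by comparing with the middle element.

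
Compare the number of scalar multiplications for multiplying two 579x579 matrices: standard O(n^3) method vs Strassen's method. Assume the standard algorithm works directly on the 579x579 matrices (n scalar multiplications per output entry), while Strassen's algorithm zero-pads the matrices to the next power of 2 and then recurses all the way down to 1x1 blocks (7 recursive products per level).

Matrix multiplication for 579x579 matrices:

Strassen's algorithm requires power-of-2 dimensions. Pad 579x579 to 1024x1024 (next power of 2).

Standard algorithm: 579^3 = 194104539 multiplications
Strassen's algorithm: 7^(log2(1024)) = 7^10 = 282475249 multiplications
Difference: 194104539 - 282475249 = -88370710 (Strassen uses MORE here due to padding overhead — for small or just-over-power-of-2 n, padding can outweigh the per-level savings)

Standard: 194104539 multiplications (579^3). Strassen: 282475249 multiplications (7^10, after padding to 1024x1024). Strassen reduces 8 recursive multiplications to 7 at each level.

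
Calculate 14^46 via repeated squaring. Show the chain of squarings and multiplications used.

Computing 14^46 by squaring (build up from 14^1; each line after the first costs one multiplication):

14^1 = 14
14^2 = (14^1)^2 = 14^2 = 196
14^4 = (14^2)^2 = 196^2 = 38416
14^5 = 14 * 14^4 = 14 * 38416 = 537824
14^10 = (14^5)^2 = 537824^2 = 289254654976
14^11 = 14 * 14^10 = 14 * 289254654976 = 4049565169664
14^22 = (14^11)^2 = 4049565169664^2 = 16398978063355821105872896
14^23 = 14 * 14^22 = 14 * 16398978063355821105872896 = 229585692886981495482220544
14^46 = (14^23)^2 = 229585692886981495482220544^2 = 52709590378395385649697127909589319306203213055655936

Result: 52709590378395385649697127909589319306203213055655936
Multiplications needed: 8 (8 lines after 14^1)

14^46 = 52709590378395385649697127909589319306203213055655936. Using exponentiation by squaring, this requires 8 multiplications. The key idea: if the exponent is even, square the half-power; if odd, multiply by the base once.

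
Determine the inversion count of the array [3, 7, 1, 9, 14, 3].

Finding inversions in [3, 7, 1, 9, 14, 3]:

(0, 2): arr[0]=3 > arr[2]=1
(1, 2): arr[1]=7 > arr[2]=1
(1, 5): arr[1]=7 > arr[5]=3
(3, 5): arr[3]=9 > arr[5]=3
(4, 5): arr[4]=14 > arr[5]=3

Total inversions: 5

The array has 5 inversion(s): (0,2), (1,2), (1,5), (3,5), (4,5). Each pair (i,j) satisfies i < j and arr[i] > arr[j].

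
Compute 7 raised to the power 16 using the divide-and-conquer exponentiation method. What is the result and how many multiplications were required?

Computing 7^16 by squaring (build up from 7^1; each line after the first costs one multiplication):

7^1 = 7
7^2 = (7^1)^2 = 7^2 = 49
7^4 = (7^2)^2 = 49^2 = 2401
7^8 = (7^4)^2 = 2401^2 = 5764801
7^16 = (7^8)^2 = 5764801^2 = 33232930569601

Result: 33232930569601
Multiplications needed: 4 (4 lines after 7^1)

7^16 = 33232930569601. Using exponentiation by squaring, this requires 4 multiplications. The key idea: if the exponent is even, square the half-power; if odd, multiply by the base once.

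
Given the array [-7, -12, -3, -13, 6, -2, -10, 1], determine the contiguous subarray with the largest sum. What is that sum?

Using Kadane's algorithm on [-7, -12, -3, -13, 6, -2, -10, 1]:

Scanning through the array:
Position 1 (value -12): max_ending_here = -12, max_so_far = -7
Position 2 (value -3): max_ending_here = -3, max_so_far = -3
Position 3 (value -13): max_ending_here = -13, max_so_far = -3
Position 4 (value 6): max_ending_here = 6, max_so_far = 6
Position 5 (value -2): max_ending_here = 4, max_so_far = 6
Position 6 (value -10): max_ending_here = -6, max_so_far = 6
Position 7 (value 1): max_ending_here = 1, max_so_far = 6

Maximum subarray: [6]
Maximum sum: 6

The maximum subarray is [6] with sum 6. This subarray runs from index 4 to index 4.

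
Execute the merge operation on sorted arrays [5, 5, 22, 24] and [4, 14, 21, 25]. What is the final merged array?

Merging process:

Compare 5 vs 4: take 4 from right. Merged: [4]
Compare 5 vs 14: take 5 from left. Merged: [4, 5]
Compare 5 vs 14: take 5 from left. Merged: [4, 5, 5]
Compare 22 vs 14: take 14 from right. Merged: [4, 5, 5, 14]
Compare 22 vs 21: take 21 from right. Merged: [4, 5, 5, 14, 21]
Compare 22 vs 25: take 22 from left. Merged: [4, 5, 5, 14, 21, 22]
Compare 24 vs 25: take 24 from left. Merged: [4, 5, 5, 14, 21, 22, 24]
Append remaining from right: [25]. Merged: [4, 5, 5, 14, 21, 22, 24, 25]

Final merged array: [4, 5, 5, 14, 21, 22, 24, 25]
Total comparisons: 7

The merged array is [4, 5, 5, 14, 21, 22, 24, 25], requiring 7 comparisons. The merge step runs in O(n) time where n is the total number of elements.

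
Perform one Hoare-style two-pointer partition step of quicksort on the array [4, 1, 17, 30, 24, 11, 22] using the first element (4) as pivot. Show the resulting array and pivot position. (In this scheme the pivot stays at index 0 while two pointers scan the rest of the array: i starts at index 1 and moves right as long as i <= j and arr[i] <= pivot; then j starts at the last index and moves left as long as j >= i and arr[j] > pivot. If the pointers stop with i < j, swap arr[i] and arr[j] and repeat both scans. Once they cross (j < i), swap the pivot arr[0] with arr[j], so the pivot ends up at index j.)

Hoare-style two-pointer partition with pivot = 4:

Initial array: [4, 1, 17, 30, 24, 11, 22]

Pointers start at i = 1, j = 6.
i ends at 2, j ends at 1: the pointers have crossed (j < i), so scanning stops.

Swap pivot arr[0] with arr[1] to place pivot at position 1: [1, 4, 17, 30, 24, 11, 22]
Pivot position: 1

After partitioning with pivot 4, the array becomes [1, 4, 17, 30, 24, 11, 22]. The pivot is placed at index 1. All elements to the left of the pivot are <= 4, and all elements to the right are > 4.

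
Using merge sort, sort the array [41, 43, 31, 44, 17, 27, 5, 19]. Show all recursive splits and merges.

Merge sort trace:

Split: [41, 43, 31, 44, 17, 27, 5, 19] -> [41, 43, 31, 44] and [17, 27, 5, 19]
  Split: [41, 43, 31, 44] -> [41, 43] and [31, 44]
    Split: [41, 43] -> [41] and [43]
    Merge: [41] + [43] -> [41, 43]
    Split: [31, 44] -> [31] and [44]
    Merge: [31] + [44] -> [31, 44]
  Merge: [41, 43] + [31, 44] -> [31, 41, 43, 44]
  Split: [17, 27, 5, 19] -> [17, 27] and [5, 19]
    Split: [17, 27] -> [17] and [27]
    Merge: [17] + [27] -> [17, 27]
    Split: [5, 19] -> [5] and [19]
    Merge: [5] + [19] -> [5, 19]
  Merge: [17, 27] + [5, 19] -> [5, 17, 19, 27]
Merge: [31, 41, 43, 44] + [5, 17, 19, 27] -> [5, 17, 19, 27, 31, 41, 43, 44]

Final sorted array: [5, 17, 19, 27, 31, 41, 43, 44]

The merge sort proceeds by recursively splitting the array and merging sorted halves.
After all merges, the sorted array is [5, 17, 19, 27, 31, 41, 43, 44].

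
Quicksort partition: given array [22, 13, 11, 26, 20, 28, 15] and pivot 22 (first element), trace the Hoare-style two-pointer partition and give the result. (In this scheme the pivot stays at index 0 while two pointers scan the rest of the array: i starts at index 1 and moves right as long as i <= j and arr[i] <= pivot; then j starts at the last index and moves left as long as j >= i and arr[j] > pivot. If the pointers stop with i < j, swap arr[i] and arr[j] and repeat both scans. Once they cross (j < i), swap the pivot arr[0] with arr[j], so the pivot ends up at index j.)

Hoare-style two-pointer partition with pivot = 22:

Initial array: [22, 13, 11, 26, 20, 28, 15]

Pointers start at i = 1, j = 6.
i stops at index 3 (arr[3]=26 > 22), j stops at index 6 (arr[6]=15 <= 22): swap arr[3] and arr[6], array becomes [22, 13, 11, 15, 20, 28, 26]
i ends at 5, j ends at 4: the pointers have crossed (j < i), so scanning stops.

Swap pivot arr[0] with arr[4] to place pivot at position 4: [20, 13, 11, 15, 22, 28, 26]
Pivot position: 4

After partitioning with pivot 22, the array becomes [20, 13, 11, 15, 22, 28, 26]. The pivot is placed at index 4. All elements to the left of the pivot are <= 22, and all elements to the right are > 22.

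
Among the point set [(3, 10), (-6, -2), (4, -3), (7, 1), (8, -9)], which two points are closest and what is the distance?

Computing all pairwise distances among 5 points:

d((3, 10), (-6, -2)) = 15.0
d((3, 10), (4, -3)) = 13.0384
d((3, 10), (7, 1)) = 9.8489
d((3, 10), (8, -9)) = 19.6469
d((-6, -2), (4, -3)) = 10.0499
d((-6, -2), (7, 1)) = 13.3417
d((-6, -2), (8, -9)) = 15.6525
d((4, -3), (7, 1)) = 5.0 <-- minimum
d((4, -3), (8, -9)) = 7.2111
d((7, 1), (8, -9)) = 10.0499

Closest pair: (4, -3) and (7, 1) with distance 5.0

The closest pair is (4, -3) and (7, 1) with Euclidean distance 5.0. For 5 points, brute-force pairwise comparison is shown above. For large n, the divide-and-conquer algorithm (sort by x, recurse on halves, check the dividing strip) achieves O(n log n).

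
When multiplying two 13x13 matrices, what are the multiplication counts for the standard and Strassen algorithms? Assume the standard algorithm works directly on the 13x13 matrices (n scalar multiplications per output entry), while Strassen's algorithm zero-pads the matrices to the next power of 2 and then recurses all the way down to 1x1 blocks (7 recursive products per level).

Matrix multiplication for 13x13 matrices:

Strassen's algorithm requires power-of-2 dimensions. Pad 13x13 to 16x16 (next power of 2).

Standard algorithm: 13^3 = 2197 multiplications
Strassen's algorithm: 7^(log2(16)) = 7^4 = 2401 multiplications
Difference: 2197 - 2401 = -204 (Strassen uses MORE here due to padding overhead — for small or just-over-power-of-2 n, padding can outweigh the per-level savings)

Standard: 2197 multiplications (13^3). Strassen: 2401 multiplications (7^4, after padding to 16x16). Strassen reduces 8 recursive multiplications to 7 at each level.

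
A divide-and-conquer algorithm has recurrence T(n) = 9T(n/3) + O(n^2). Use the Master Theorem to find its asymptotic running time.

Master Theorem for T(n) = 9T(n/3) + O(n^2):

a = 9, b = 3, c = 2
log_b(a) = log_3(9) = 2.0000

Case 2: c = 2 = log_3(9) = 2.0000
T(n) = O(n^2 log n) = O(n^2 log n)

For T(n) = 9T(n/3) + O(n^2): log_3(9) = 2.0000. This is Case 2 of the Master Theorem (c = log_b(a), equal work at all levels), giving O(n^2 log n).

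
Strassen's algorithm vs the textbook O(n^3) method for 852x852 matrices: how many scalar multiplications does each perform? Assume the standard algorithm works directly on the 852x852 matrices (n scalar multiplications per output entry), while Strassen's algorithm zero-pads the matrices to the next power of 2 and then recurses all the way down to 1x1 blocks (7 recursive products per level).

Matrix multiplication for 852x852 matrices:

Strassen's algorithm requires power-of-2 dimensions. Pad 852x852 to 1024x1024 (next power of 2).

Standard algorithm: 852^3 = 618470208 multiplications
Strassen's algorithm: 7^(log2(1024)) = 7^10 = 282475249 multiplications
Savings: 618470208 - 282475249 = 335994959 multiplications

Standard: 618470208 multiplications (852^3). Strassen: 282475249 multiplications (7^10, after padding to 1024x1024). Strassen reduces 8 recursive multiplications to 7 at each level.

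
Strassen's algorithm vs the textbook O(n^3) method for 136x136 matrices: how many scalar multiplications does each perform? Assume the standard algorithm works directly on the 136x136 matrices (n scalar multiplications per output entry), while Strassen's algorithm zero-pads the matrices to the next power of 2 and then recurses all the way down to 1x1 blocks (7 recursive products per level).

Matrix multiplication for 136x136 matrices:

Strassen's algorithm requires power-of-2 dimensions. Pad 136x136 to 256x256 (next power of 2).

Standard algorithm: 136^3 = 2515456 multiplications
Strassen's algorithm: 7^(log2(256)) = 7^8 = 5764801 multiplications
Difference: 2515456 - 5764801 = -3249345 (Strassen uses MORE here due to padding overhead — for small or just-over-power-of-2 n, padding can outweigh the per-level savings)

Standard: 2515456 multiplications (136^3). Strassen: 5764801 multiplications (7^8, after padding to 256x256). Strassen reduces 8 recursive multiplications to 7 at each level.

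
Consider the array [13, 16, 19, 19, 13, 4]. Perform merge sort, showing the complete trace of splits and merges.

Merge sort trace:

Split: [13, 16, 19, 19, 13, 4] -> [13, 16, 19] and [19, 13, 4]
  Split: [13, 16, 19] -> [13] and [16, 19]
    Split: [16, 19] -> [16] and [19]
    Merge: [16] + [19] -> [16, 19]
  Merge: [13] + [16, 19] -> [13, 16, 19]
  Split: [19, 13, 4] -> [19] and [13, 4]
    Split: [13, 4] -> [13] and [4]
    Merge: [13] + [4] -> [4, 13]
  Merge: [19] + [4, 13] -> [4, 13, 19]
Merge: [13, 16, 19] + [4, 13, 19] -> [4, 13, 13, 16, 19, 19]

Final sorted array: [4, 13, 13, 16, 19, 19]

The merge sort proceeds by recursively splitting the array and merging sorted halves.
After all merges, the sorted array is [4, 13, 13, 16, 19, 19].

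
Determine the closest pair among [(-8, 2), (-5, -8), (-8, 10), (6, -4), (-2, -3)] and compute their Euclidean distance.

Computing all pairwise distances among 5 points:

d((-8, 2), (-5, -8)) = 10.4403
d((-8, 2), (-8, 10)) = 8.0
d((-8, 2), (6, -4)) = 15.2315
d((-8, 2), (-2, -3)) = 7.8102
d((-5, -8), (-8, 10)) = 18.2483
d((-5, -8), (6, -4)) = 11.7047
d((-5, -8), (-2, -3)) = 5.831 <-- minimum
d((-8, 10), (6, -4)) = 19.799
d((-8, 10), (-2, -3)) = 14.3178
d((6, -4), (-2, -3)) = 8.0623

Closest pair: (-5, -8) and (-2, -3) with distance 5.831

The closest pair is (-5, -8) and (-2, -3) with Euclidean distance 5.831. For 5 points, brute-force pairwise comparison is shown above. For large n, the divide-and-conquer algorithm (sort by x, recurse on halves, check the dividing strip) achieves O(n log n).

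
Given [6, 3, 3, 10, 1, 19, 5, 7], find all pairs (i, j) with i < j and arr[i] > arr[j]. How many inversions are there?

Finding inversions in [6, 3, 3, 10, 1, 19, 5, 7]:

(0, 1): arr[0]=6 > arr[1]=3
(0, 2): arr[0]=6 > arr[2]=3
(0, 4): arr[0]=6 > arr[4]=1
(0, 6): arr[0]=6 > arr[6]=5
(1, 4): arr[1]=3 > arr[4]=1
(2, 4): arr[2]=3 > arr[4]=1
(3, 4): arr[3]=10 > arr[4]=1
(3, 6): arr[3]=10 > arr[6]=5
(3, 7): arr[3]=10 > arr[7]=7
(5, 6): arr[5]=19 > arr[6]=5
(5, 7): arr[5]=19 > arr[7]=7

Total inversions: 11

The array has 11 inversion(s): (0,1), (0,2), (0,4), (0,6), (1,4), (2,4), (3,4), (3,6), (3,7), (5,6), (5,7). Each pair (i,j) satisfies i < j and arr[i] > arr[j].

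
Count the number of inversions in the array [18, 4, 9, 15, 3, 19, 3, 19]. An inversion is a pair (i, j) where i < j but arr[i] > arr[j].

Finding inversions in [18, 4, 9, 15, 3, 19, 3, 19]:

(0, 1): arr[0]=18 > arr[1]=4
(0, 2): arr[0]=18 > arr[2]=9
(0, 3): arr[0]=18 > arr[3]=15
(0, 4): arr[0]=18 > arr[4]=3
(0, 6): arr[0]=18 > arr[6]=3
(1, 4): arr[1]=4 > arr[4]=3
(1, 6): arr[1]=4 > arr[6]=3
(2, 4): arr[2]=9 > arr[4]=3
(2, 6): arr[2]=9 > arr[6]=3
(3, 4): arr[3]=15 > arr[4]=3
(3, 6): arr[3]=15 > arr[6]=3
(5, 6): arr[5]=19 > arr[6]=3

Total inversions: 12

The array has 12 inversion(s): (0,1), (0,2), (0,3), (0,4), (0,6), (1,4), (1,6), (2,4), (2,6), (3,4), (3,6), (5,6). Each pair (i,j) satisfies i < j and arr[i] > arr[j].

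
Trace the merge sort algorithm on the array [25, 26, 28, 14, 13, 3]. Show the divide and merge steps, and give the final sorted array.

Merge sort trace:

Split: [25, 26, 28, 14, 13, 3] -> [25, 26, 28] and [14, 13, 3]
  Split: [25, 26, 28] -> [25] and [26, 28]
    Split: [26, 28] -> [26] and [28]
    Merge: [26] + [28] -> [26, 28]
  Merge: [25] + [26, 28] -> [25, 26, 28]
  Split: [14, 13, 3] -> [14] and [13, 3]
    Split: [13, 3] -> [13] and [3]
    Merge: [13] + [3] -> [3, 13]
  Merge: [14] + [3, 13] -> [3, 13, 14]
Merge: [25, 26, 28] + [3, 13, 14] -> [3, 13, 14, 25, 26, 28]

Final sorted array: [3, 13, 14, 25, 26, 28]

The merge sort proceeds by recursively splitting the array and merging sorted halves.
After all merges, the sorted array is [3, 13, 14, 25, 26, 28].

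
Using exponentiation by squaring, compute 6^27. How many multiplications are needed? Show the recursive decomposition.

Computing 6^27 by squaring (build up from 6^1; each line after the first costs one multiplication):

6^1 = 6
6^2 = (6^1)^2 = 6^2 = 36
6^3 = 6 * 6^2 = 6 * 36 = 216
6^6 = (6^3)^2 = 216^2 = 46656
6^12 = (6^6)^2 = 46656^2 = 2176782336
6^13 = 6 * 6^12 = 6 * 2176782336 = 13060694016
6^26 = (6^13)^2 = 13060694016^2 = 170581728179578208256
6^27 = 6 * 6^26 = 6 * 170581728179578208256 = 1023490369077469249536

Result: 1023490369077469249536
Multiplications needed: 7 (7 lines after 6^1)

6^27 = 1023490369077469249536. Using exponentiation by squaring, this requires 7 multiplications. The key idea: if the exponent is even, square the half-power; if odd, multiply by the base once.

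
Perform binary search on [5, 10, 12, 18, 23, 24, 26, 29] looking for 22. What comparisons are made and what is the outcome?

Binary search for 22 in [5, 10, 12, 18, 23, 24, 26, 29]:

lo=0, hi=7, mid=3, arr[mid]=18 -> 18 < 22, search right half
lo=4, hi=7, mid=5, arr[mid]=24 -> 24 > 22, search left half
lo=4, hi=4, mid=4, arr[mid]=23 -> 23 > 22, search left half
lo=4 > hi=3, target 22 not found

Binary search determines that 22 is not in the array after 3 comparisons. The search space was exhausted without finding the target.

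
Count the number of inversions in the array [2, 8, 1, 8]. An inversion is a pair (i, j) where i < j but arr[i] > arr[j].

Finding inversions in [2, 8, 1, 8]:

(0, 2): arr[0]=2 > arr[2]=1
(1, 2): arr[1]=8 > arr[2]=1

Total inversions: 2

The array has 2 inversion(s): (0,2), (1,2). Each pair (i,j) satisfies i < j and arr[i] > arr[j].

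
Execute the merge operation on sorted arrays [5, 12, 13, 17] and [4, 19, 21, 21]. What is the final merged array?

Merging process:

Compare 5 vs 4: take 4 from right. Merged: [4]
Compare 5 vs 19: take 5 from left. Merged: [4, 5]
Compare 12 vs 19: take 12 from left. Merged: [4, 5, 12]
Compare 13 vs 19: take 13 from left. Merged: [4, 5, 12, 13]
Compare 17 vs 19: take 17 from left. Merged: [4, 5, 12, 13, 17]
Append remaining from right: [19, 21, 21]. Merged: [4, 5, 12, 13, 17, 19, 21, 21]

Final merged array: [4, 5, 12, 13, 17, 19, 21, 21]
Total comparisons: 5

The merged array is [4, 5, 12, 13, 17, 19, 21, 21], requiring 5 comparisons. The merge step runs in O(n) time where n is the total number of elements.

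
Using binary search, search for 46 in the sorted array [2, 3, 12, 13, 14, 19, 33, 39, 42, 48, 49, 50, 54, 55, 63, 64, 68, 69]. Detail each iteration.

Binary search for 46 in [2, 3, 12, 13, 14, 19, 33, 39, 42, 48, 49, 50, 54, 55, 63, 64, 68, 69]:

lo=0, hi=17, mid=8, arr[mid]=42 -> 42 < 46, search right half
lo=9, hi=17, mid=13, arr[mid]=55 -> 55 > 46, search left half
lo=9, hi=12, mid=10, arr[mid]=49 -> 49 > 46, search left half
lo=9, hi=9, mid=9, arr[mid]=48 -> 48 > 46, search left half
lo=9 > hi=8, target 46 not found

Binary search determines that 46 is not in the array after 4 comparisons. The search space was exhausted without finding the target.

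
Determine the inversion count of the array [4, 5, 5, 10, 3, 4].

Finding inversions in [4, 5, 5, 10, 3, 4]:

(0, 4): arr[0]=4 > arr[4]=3
(1, 4): arr[1]=5 > arr[4]=3
(1, 5): arr[1]=5 > arr[5]=4
(2, 4): arr[2]=5 > arr[4]=3
(2, 5): arr[2]=5 > arr[5]=4
(3, 4): arr[3]=10 > arr[4]=3
(3, 5): arr[3]=10 > arr[5]=4

Total inversions: 7

The array has 7 inversion(s): (0,4), (1,4), (1,5), (2,4), (2,5), (3,4), (3,5). Each pair (i,j) satisfies i < j and arr[i] > arr[j].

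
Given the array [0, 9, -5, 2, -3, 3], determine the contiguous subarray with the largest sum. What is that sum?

Using Kadane's algorithm on [0, 9, -5, 2, -3, 3]:

Scanning through the array:
Position 1 (value 9): max_ending_here = 9, max_so_far = 9
Position 2 (value -5): max_ending_here = 4, max_so_far = 9
Position 3 (value 2): max_ending_here = 6, max_so_far = 9
Position 4 (value -3): max_ending_here = 3, max_so_far = 9
Position 5 (value 3): max_ending_here = 6, max_so_far = 9

Maximum subarray: [0, 9]
Maximum sum: 9

The maximum subarray is [0, 9] with sum 9. This subarray runs from index 0 to index 1.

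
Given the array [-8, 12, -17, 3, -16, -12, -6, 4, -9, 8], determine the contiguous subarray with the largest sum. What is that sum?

Using Kadane's algorithm on [-8, 12, -17, 3, -16, -12, -6, 4, -9, 8]:

Scanning through the array:
Position 1 (value 12): max_ending_here = 12, max_so_far = 12
Position 2 (value -17): max_ending_here = -5, max_so_far = 12
Position 3 (value 3): max_ending_here = 3, max_so_far = 12
Position 4 (value -16): max_ending_here = -13, max_so_far = 12
Position 5 (value -12): max_ending_here = -12, max_so_far = 12
Position 6 (value -6): max_ending_here = -6, max_so_far = 12
Position 7 (value 4): max_ending_here = 4, max_so_far = 12
Position 8 (value -9): max_ending_here = -5, max_so_far = 12
Position 9 (value 8): max_ending_here = 8, max_so_far = 12

Maximum subarray: [12]
Maximum sum: 12

The maximum subarray is [12] with sum 12. This subarray runs from index 1 to index 1.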